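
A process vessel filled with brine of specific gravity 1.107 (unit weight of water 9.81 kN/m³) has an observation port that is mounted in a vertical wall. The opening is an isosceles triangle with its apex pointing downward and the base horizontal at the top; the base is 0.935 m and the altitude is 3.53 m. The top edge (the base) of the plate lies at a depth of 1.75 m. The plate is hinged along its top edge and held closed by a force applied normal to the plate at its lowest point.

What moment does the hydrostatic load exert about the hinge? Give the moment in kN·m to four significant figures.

γ = 1.107 × 9.81 = 10.85967 kN/m³.
With the apex down, the centroid sits h/3 = 3.53/3 = 1.17667 m below the base (the top edge), so the centroid depth is h_c = 1.75 + 1.17667 = 2.92667 m.
A = ½ × 0.935 × 3.53 = 1.65027 m².
Resultant F = γ·h_c·A = 10.85967 × 2.92667 × 1.65027 = 52.45 kN.
I_c = b·h³/36 = 0.935 × 3.53³/36 = 1.14244 m⁴.
Centre of pressure: y_p = y_c + I_c/(y_c·A) = 2.92667 + 1.14244/(2.92667 × 1.65027) = 2.92667 + 0.23654 = 3.16321 m along the plane.
The resultant acts 1.17667 + 0.23654 = 1.41321 m (along the plate) below the hinge at the top edge, so the moment about the hinge is M = F × 1.41321 = 52.45 × 1.41321 = 74.1229 kN·m.

M ≈ 74.12 kN·m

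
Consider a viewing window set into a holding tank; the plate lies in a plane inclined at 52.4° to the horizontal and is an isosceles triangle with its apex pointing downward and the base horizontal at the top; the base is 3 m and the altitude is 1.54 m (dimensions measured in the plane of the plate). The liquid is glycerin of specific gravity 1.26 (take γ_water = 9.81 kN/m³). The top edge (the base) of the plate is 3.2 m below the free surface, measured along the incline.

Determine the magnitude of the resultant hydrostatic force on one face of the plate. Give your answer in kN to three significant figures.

F ≈ 84.0 kN

γ = 1.26 × 9.81 = 12.3606 kN/m³.
Let θ = 52.4° be the plate's angle to the horizontal; measure y along the incline from where the plane meets the free surface. Vertical depth h = y·sinθ with sinθ = 0.792290.
With the apex down, the centroid sits h/3 = 1.54/3 = 0.513333 m below the base (the top edge), so y_c = 3.2 + 0.513333 = 3.71333 m and h_c = 3.71333 × 0.792290 = 2.94203 m.
A = ½ × 3 × 1.54 = 2.31 m².
Resultant F = γ·h_c·A = 12.3606 × 2.94203 × 2.31 = 84.0037 kN.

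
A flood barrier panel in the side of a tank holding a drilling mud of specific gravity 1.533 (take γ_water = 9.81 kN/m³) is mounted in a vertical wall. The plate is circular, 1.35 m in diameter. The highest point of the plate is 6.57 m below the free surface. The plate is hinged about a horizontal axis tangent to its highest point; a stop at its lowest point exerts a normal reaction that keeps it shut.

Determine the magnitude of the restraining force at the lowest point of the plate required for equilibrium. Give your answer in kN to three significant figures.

γ = 1.533 × 9.81 = 15.03873 kN/m³.
The centroid is at the centre, 0.675 m below the top of the plate, so the centroid depth is h_c = 6.57 + 0.675 = 7.245 m.
A = π(0.675)² = 1.43139 m².
Resultant F = γ·h_c·A = 15.03873 × 7.245 × 1.43139 = 155.958 kN.
I_c = πr⁴/4 = π × 0.675⁴/4 = 0.163044 m⁴.
Centre of pressure: y_p = y_c + I_c/(y_c·A) = 7.245 + 0.163044/(7.245 × 1.43139) = 7.245 + 0.015722 = 7.26072 m along the plane.
The resultant acts 0.675 + 0.015722 = 0.690722 m (along the plate) below the hinge at the top edge, so the moment about the hinge is M = F × 0.690722 = 155.958 × 0.690722 = 107.724 kN·m.
A normal force at the bottom, 1.35 m from the hinge, must supply this moment: P = 107.724/1.35 = 79.7956 kN.

P ≈ 79.8 kN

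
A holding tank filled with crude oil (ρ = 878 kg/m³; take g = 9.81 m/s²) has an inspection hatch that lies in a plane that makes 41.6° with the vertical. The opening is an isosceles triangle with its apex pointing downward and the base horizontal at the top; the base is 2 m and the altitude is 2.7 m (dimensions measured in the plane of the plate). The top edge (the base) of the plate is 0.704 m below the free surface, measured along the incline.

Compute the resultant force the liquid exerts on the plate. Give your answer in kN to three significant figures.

F ≈ 27.9 kN

γ = ρg = 878 × 9.81 / 1000 = 8.61318 kN/m³.
The plate makes 41.6° with the vertical, i.e. θ = 90° − 41.6° = 48.4° to the horizontal. Measuring y along the incline from the free-surface line, vertical depth h = y·sinθ with sinθ = 0.747798.
With the apex down, the centroid sits h/3 = 2.7/3 = 0.9 m below the base (the top edge), so y_c = 0.704 + 0.9 = 1.604 m and h_c = 1.604 × 0.747798 = 1.19947 m.
A = ½ × 2 × 2.7 = 2.7 m².
Resultant F = γ·h_c·A = 8.61318 × 1.19947 × 2.7 = 27.8944 kN.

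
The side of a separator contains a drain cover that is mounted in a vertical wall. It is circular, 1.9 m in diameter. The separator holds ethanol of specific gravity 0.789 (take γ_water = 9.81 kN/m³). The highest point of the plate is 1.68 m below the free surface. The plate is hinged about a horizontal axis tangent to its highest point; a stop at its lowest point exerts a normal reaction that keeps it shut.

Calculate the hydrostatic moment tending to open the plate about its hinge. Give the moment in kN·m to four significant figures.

γ = 0.789 × 9.81 = 7.74009 kN/m³.
The centroid is at the centre, 0.95 m below the top of the plate, so the centroid depth is h_c = 1.68 + 0.95 = 2.63 m.
A = π(0.95)² = 2.83529 m².
Resultant F = γ·h_c·A = 7.74009 × 2.63 × 2.83529 = 57.7164 kN.
I_c = πr⁴/4 = π × 0.95⁴/4 = 0.639712 m⁴.
Centre of pressure: y_p = y_c + I_c/(y_c·A) = 2.63 + 0.639712/(2.63 × 2.83529) = 2.63 + 0.0857889 = 2.71579 m along the plane.
The resultant acts 0.95 + 0.0857889 = 1.03579 m (along the plate) below the hinge at the top edge, so the moment about the hinge is M = F × 1.03579 = 57.7164 × 1.03579 = 59.7821 kN·m.

M ≈ 59.78 kN·m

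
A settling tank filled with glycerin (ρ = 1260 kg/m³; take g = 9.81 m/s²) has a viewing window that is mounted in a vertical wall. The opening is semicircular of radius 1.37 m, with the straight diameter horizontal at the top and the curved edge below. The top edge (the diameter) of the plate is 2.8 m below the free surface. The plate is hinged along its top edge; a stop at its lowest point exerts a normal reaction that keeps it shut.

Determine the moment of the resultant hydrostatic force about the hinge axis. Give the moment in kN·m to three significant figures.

γ = ρg = 1260 × 9.81 / 1000 = 12.3606 kN/m³.
The centroid of a semicircle lies 4r/(3π) = 0.581446 m from the diameter, here below the top edge, so the centroid depth is h_c = 2.8 + 0.581446 = 3.38145 m.
A = πr²/2 = π × 1.37²/2 = 2.94823 m².
Resultant F = γ·h_c·A = 12.3606 × 3.38145 × 2.94823 = 123.226 kN.
I_c = (π/8 − 8/(9π))·r⁴ = 0.109757 × 1.37⁴ = 0.386647 m⁴.
Centre of pressure: y_p = y_c + I_c/(y_c·A) = 3.38145 + 0.386647/(3.38145 × 2.94823) = 3.38145 + 0.0387838 = 3.42023 m along the plane.
The resultant acts 0.581446 + 0.0387838 = 0.62023 m (along the plate) below the hinge at the top edge, so the moment about the hinge is M = F × 0.62023 = 123.226 × 0.62023 = 76.4285 kN·m.

M ≈ 76.4 kN·m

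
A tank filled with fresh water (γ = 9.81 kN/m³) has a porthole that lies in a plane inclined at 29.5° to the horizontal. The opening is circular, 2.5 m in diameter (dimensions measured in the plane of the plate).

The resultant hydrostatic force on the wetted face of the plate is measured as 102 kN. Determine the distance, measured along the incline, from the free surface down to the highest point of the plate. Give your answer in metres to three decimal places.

y_top ≈ 3.052 m

γ = 9.81 kN/m³.
A = π(1.25)² = 4.90874 m².
From F = γ·h_c·A, the centroid depth is h_c = 102/(9.81 × 4.90874) = 2.11817 m.
Let θ = 29.5° be the plate's angle to the horizontal; measure y along the incline from where the plane meets the free surface. Vertical depth h = y·sinθ with sinθ = 0.492424.
Along the incline, y_c = h_c/sinθ = 2.11817/0.492424 = 4.30152 m.
The centroid is at the centre, 1.25 m below the top of the plate, so the highest point sits at y_top = 4.30152 − 1.25 = 3.05152 m along the incline.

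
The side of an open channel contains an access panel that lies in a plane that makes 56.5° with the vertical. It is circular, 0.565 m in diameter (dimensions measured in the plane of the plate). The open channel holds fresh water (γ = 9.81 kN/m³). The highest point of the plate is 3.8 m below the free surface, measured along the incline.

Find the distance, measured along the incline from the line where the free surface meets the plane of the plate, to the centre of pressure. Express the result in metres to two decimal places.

γ = 9.81 kN/m³.
The plate makes 56.5° with the vertical, i.e. θ = 90° − 56.5° = 33.5° to the horizontal. Measuring y along the incline from the free-surface line, vertical depth h = y·sinθ with sinθ = 0.551937.
The centroid is at the centre, 0.2825 m below the top of the plate, so y_c = 3.8 + 0.2825 = 4.0825 m and h_c = 4.0825 × 0.551937 = 2.25328 m.
A = π(0.2825)² = 0.250719 m².
Resultant F = γ·h_c·A = 9.81 × 2.25328 × 0.250719 = 5.54206 kN.
I_c = πr⁴/4 = π × 0.2825⁴/4 = 0.00500223 m⁴.
Centre of pressure: y_p = y_c + I_c/(y_c·A) = 4.0825 + 0.00500223/(4.0825 × 0.250719) = 4.0825 + 0.00488709 = 4.08739 m along the plane.

y_p = 4.09 m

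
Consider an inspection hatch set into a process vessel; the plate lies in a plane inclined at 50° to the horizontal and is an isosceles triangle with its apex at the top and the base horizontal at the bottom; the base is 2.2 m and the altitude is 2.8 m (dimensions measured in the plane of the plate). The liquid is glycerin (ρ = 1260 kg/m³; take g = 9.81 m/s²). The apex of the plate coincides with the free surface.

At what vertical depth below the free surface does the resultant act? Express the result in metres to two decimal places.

h_p = 1.61 m

γ = ρg = 1260 × 9.81 / 1000 = 12.3606 kN/m³.
Let θ = 50° be the plate's angle to the horizontal; measure y along the incline from where the plane meets the free surface. Vertical depth h = y·sinθ with sinθ = 0.766044.
With the apex up, the centroid sits 2h/3 = 2 × 2.8/3 = 1.86667 m below the apex, so y_c = 1.86667 m and h_c = 1.86667 × 0.766044 = 1.42995 m.
A = ½ × 2.2 × 2.8 = 3.08 m².
Resultant F = γ·h_c·A = 12.3606 × 1.42995 × 3.08 = 54.4391 kN.
I_c = b·h³/36 = 2.2 × 2.8³/36 = 1.34151 m⁴.
Centre of pressure: y_p = y_c + I_c/(y_c·A) = 1.86667 + 1.34151/(1.86667 × 3.08) = 1.86667 + 0.233333 = 2.1 m along the plane.
Vertically, h_p = y_p·sinθ = 2.1 × 0.766044 = 1.60869 m.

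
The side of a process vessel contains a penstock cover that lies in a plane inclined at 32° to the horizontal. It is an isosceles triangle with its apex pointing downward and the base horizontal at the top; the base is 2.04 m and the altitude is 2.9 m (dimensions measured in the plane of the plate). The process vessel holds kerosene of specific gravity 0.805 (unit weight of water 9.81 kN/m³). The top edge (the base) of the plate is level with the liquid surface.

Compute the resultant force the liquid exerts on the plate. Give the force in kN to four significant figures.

γ = 0.805 × 9.81 = 7.89705 kN/m³.
Let θ = 32° be the plate's angle to the horizontal; measure y along the incline from where the plane meets the free surface. Vertical depth h = y·sinθ with sinθ = 0.529919.
With the apex down, the centroid sits h/3 = 2.9/3 = 0.966667 m below the base (the top edge), so y_c = 0.966667 m and h_c = 0.966667 × 0.529919 = 0.512255 m.
A = ½ × 2.04 × 2.9 = 2.958 m².
Resultant F = γ·h_c·A = 7.89705 × 0.512255 × 2.958 = 11.966 kN.

F ≈ 11.97 kN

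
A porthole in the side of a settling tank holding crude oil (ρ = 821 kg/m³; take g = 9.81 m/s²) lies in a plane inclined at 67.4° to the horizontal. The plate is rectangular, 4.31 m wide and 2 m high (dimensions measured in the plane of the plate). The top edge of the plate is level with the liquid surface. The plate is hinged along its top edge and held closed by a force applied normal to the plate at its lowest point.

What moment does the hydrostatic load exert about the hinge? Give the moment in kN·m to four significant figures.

γ = ρg = 821 × 9.81 / 1000 = 8.05401 kN/m³.
Let θ = 67.4° be the plate's angle to the horizontal; measure y along the incline from where the plane meets the free surface. Vertical depth h = y·sinθ with sinθ = 0.923210.
The centroid lies 2/2 = 1 m below the top edge, so y_c = 1 m and h_c = 1 × 0.923210 = 0.92321 m.
A = 4.31 × 2 = 8.62 m².
Resultant F = γ·h_c·A = 8.05401 × 0.92321 × 8.62 = 64.0944 kN.
I_c = b·h³/12 = 4.31 × 2³/12 = 2.87333 m⁴.
Centre of pressure: y_p = y_c + I_c/(y_c·A) = 1 + 2.87333/(1 × 8.62) = 1 + 0.333333 = 1.33333 m along the plane.
The resultant acts 1 + 0.333333 = 1.33333 m (along the plate) below the hinge at the top edge, so the moment about the hinge is M = F × 1.33333 = 64.0944 × 1.33333 = 85.459 kN·m.

M ≈ 85.46 kN·m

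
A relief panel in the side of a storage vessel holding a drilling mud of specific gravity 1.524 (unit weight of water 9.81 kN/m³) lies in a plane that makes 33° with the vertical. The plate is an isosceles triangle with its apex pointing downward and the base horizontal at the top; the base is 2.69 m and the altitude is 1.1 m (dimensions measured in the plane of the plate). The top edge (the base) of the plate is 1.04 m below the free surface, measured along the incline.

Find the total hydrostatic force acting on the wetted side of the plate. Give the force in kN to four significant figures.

γ = 1.524 × 9.81 = 14.95044 kN/m³.
The plate makes 33° with the vertical, i.e. θ = 90° − 33° = 57° to the horizontal. Measuring y along the incline from the free-surface line, vertical depth h = y·sinθ with sinθ = 0.838671.
With the apex down, the centroid sits h/3 = 1.1/3 = 0.366667 m below the base (the top edge), so y_c = 1.04 + 0.366667 = 1.40667 m and h_c = 1.40667 × 0.838671 = 1.17973 m.
A = ½ × 2.69 × 1.1 = 1.4795 m².
Resultant F = γ·h_c·A = 14.95044 × 1.17973 × 1.4795 = 26.0947 kN.

F ≈ 26.09 kN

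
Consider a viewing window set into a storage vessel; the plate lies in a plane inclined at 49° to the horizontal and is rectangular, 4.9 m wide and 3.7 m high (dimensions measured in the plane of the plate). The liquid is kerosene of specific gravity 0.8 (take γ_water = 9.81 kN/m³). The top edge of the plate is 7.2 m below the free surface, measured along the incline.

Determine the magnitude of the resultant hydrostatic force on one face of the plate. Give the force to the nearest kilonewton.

F ≈ 972 kN

γ = 0.8 × 9.81 = 7.848 kN/m³.
Let θ = 49° be the plate's angle to the horizontal; measure y along the incline from where the plane meets the free surface. Vertical depth h = y·sinθ with sinθ = 0.754710.
The centroid lies 3.7/2 = 1.85 m below the top edge, so y_c = 7.2 + 1.85 = 9.05 m and h_c = 9.05 × 0.754710 = 6.83013 m.
A = 4.9 × 3.7 = 18.13 m².
Resultant F = γ·h_c·A = 7.848 × 6.83013 × 18.13 = 971.82 kN.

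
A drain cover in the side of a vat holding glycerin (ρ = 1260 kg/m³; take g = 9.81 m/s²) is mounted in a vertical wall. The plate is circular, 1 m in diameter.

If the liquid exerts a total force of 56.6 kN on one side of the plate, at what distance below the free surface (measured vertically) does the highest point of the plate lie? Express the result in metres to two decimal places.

γ = ρg = 1260 × 9.81 / 1000 = 12.3606 kN/m³.
A = π(0.5)² = 0.785398 m².
From F = γ·h_c·A, the centroid depth is h_c = 56.6/(12.3606 × 0.785398) = 5.83025 m.
The centroid is at the centre, 0.5 m below the top of the plate, so the highest point sits at h_top = 5.83025 − 0.5 = 5.33025 m below the surface.

d_top ≈ 5.33 m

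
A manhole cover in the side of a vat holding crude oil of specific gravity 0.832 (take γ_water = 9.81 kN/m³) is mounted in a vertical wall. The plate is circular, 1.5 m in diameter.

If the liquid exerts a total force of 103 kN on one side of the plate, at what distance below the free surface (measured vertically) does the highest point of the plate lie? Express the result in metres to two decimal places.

d_top ≈ 6.39 m

γ = 0.832 × 9.81 = 8.16192 kN/m³.
A = π(0.75)² = 1.76715 m².
From F = γ·h_c·A, the centroid depth is h_c = 103/(8.16192 × 1.76715) = 7.1412 m.
The centroid is at the centre, 0.75 m below the top of the plate, so the highest point sits at h_top = 7.1412 − 0.75 = 6.3912 m below the surface.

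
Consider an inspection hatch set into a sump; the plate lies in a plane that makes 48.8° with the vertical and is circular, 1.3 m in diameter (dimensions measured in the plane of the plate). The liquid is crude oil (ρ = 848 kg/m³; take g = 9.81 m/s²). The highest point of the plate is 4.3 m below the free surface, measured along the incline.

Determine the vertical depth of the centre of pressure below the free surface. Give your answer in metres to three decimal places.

γ = ρg = 848 × 9.81 / 1000 = 8.31888 kN/m³.
The plate makes 48.8° with the vertical, i.e. θ = 90° − 48.8° = 41.2° to the horizontal. Measuring y along the incline from the free-surface line, vertical depth h = y·sinθ with sinθ = 0.658689.
The centroid is at the centre, 0.65 m below the top of the plate, so y_c = 4.3 + 0.65 = 4.95 m and h_c = 4.95 × 0.658689 = 3.26051 m.
A = π(0.65)² = 1.32732 m².
Resultant F = γ·h_c·A = 8.31888 × 3.26051 × 1.32732 = 36.002 kN.
I_c = πr⁴/4 = π × 0.65⁴/4 = 0.140198 m⁴.
Centre of pressure: y_p = y_c + I_c/(y_c·A) = 4.95 + 0.140198/(4.95 × 1.32732) = 4.95 + 0.0213384 = 4.97134 m along the plane.
Vertically, h_p = y_p·sinθ = 4.97134 × 0.658689 = 3.27457 m.

h_p = 3.275 m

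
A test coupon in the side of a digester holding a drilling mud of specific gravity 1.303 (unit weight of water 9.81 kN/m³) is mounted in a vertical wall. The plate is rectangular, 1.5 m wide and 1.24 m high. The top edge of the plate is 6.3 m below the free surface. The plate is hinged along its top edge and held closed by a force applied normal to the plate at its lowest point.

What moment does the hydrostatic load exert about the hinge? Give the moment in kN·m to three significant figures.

M ≈ 105 kN·m

γ = 1.303 × 9.81 = 12.78243 kN/m³.
The centroid lies 1.24/2 = 0.62 m below the top edge, so the centroid depth is h_c = 6.3 + 0.62 = 6.92 m.
A = 1.5 × 1.24 = 1.86 m².
Resultant F = γ·h_c·A = 12.78243 × 6.92 × 1.86 = 164.525 kN.
I_c = b·h³/12 = 1.5 × 1.24³/12 = 0.238328 m⁴.
Centre of pressure: y_p = y_c + I_c/(y_c·A) = 6.92 + 0.238328/(6.92 × 1.86) = 6.92 + 0.0185164 = 6.93852 m along the plane.
The resultant acts 0.62 + 0.0185164 = 0.638516 m (along the plate) below the hinge at the top edge, so the moment about the hinge is M = F × 0.638516 = 164.525 × 0.638516 = 105.052 kN·m.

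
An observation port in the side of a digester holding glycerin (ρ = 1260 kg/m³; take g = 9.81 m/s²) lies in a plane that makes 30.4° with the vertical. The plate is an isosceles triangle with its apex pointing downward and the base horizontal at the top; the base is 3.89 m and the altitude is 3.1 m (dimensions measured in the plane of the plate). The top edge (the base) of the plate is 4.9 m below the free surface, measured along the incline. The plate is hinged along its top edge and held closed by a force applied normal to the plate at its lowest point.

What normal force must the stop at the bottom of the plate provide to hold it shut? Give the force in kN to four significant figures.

P ≈ 138.2 kN

γ = ρg = 1260 × 9.81 / 1000 = 12.3606 kN/m³.
The plate makes 30.4° with the vertical, i.e. θ = 90° − 30.4° = 59.6° to the horizontal. Measuring y along the incline from the free-surface line, vertical depth h = y·sinθ with sinθ = 0.862514.
With the apex down, the centroid sits h/3 = 3.1/3 = 1.03333 m below the base (the top edge), so y_c = 4.9 + 1.03333 = 5.93333 m and h_c = 5.93333 × 0.862514 = 5.11758 m.
A = ½ × 3.89 × 3.1 = 6.0295 m².
Resultant F = γ·h_c·A = 12.3606 × 5.11758 × 6.0295 = 381.404 kN.
I_c = b·h³/36 = 3.89 × 3.1³/36 = 3.21908 m⁴.
Centre of pressure: y_p = y_c + I_c/(y_c·A) = 5.93333 + 3.21908/(5.93333 × 6.0295) = 5.93333 + 0.0899812 = 6.02331 m along the plane.
The resultant acts 1.03333 + 0.0899812 = 1.12331 m (along the plate) below the hinge at the top edge, so the moment about the hinge is M = F × 1.12331 = 381.404 × 1.12331 = 428.435 kN·m.
A normal force at the bottom, 3.1 m from the hinge, must supply this moment: P = 428.435/3.1 = 138.205 kN.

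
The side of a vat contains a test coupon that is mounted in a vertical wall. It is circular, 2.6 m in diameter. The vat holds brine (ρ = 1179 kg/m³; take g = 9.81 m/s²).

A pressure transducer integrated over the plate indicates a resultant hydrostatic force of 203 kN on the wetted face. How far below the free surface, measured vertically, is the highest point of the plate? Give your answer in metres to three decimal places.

γ = ρg = 1179 × 9.81 / 1000 = 11.56599 kN/m³.
A = π(1.3)² = 5.30929 m².
From F = γ·h_c·A, the centroid depth is h_c = 203/(11.56599 × 5.30929) = 3.3058 m.
The centroid is at the centre, 1.3 m below the top of the plate, so the highest point sits at h_top = 3.3058 − 1.3 = 2.0058 m below the surface.

d_top ≈ 2.006 m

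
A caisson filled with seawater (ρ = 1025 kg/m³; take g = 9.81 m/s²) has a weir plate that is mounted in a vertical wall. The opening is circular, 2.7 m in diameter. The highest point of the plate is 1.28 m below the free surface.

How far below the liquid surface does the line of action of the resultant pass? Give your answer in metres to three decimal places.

h_p = 2.803 m

γ = ρg = 1025 × 9.81 / 1000 = 10.05525 kN/m³.
The centroid is at the centre, 1.35 m below the top of the plate, so the centroid depth is h_c = 1.28 + 1.35 = 2.63 m.
A = π(1.35)² = 5.72555 m².
Resultant F = γ·h_c·A = 10.05525 × 2.63 × 5.72555 = 151.414 kN.
I_c = πr⁴/4 = π × 1.35⁴/4 = 2.6087 m⁴.
Centre of pressure: y_p = y_c + I_c/(y_c·A) = 2.63 + 2.6087/(2.63 × 5.72555) = 2.63 + 0.173241 = 2.80324 m along the plane.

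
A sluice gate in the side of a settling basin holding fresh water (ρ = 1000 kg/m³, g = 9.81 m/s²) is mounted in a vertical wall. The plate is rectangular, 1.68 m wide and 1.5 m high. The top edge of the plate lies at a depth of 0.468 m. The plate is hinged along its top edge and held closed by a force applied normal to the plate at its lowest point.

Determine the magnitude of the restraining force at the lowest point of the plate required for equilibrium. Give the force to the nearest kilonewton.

γ = ρg = 1000 × 9.81 = 9810 N/m³ = 9.81 kN/m³.
The centroid lies 1.5/2 = 0.75 m below the top edge, so the centroid depth is h_c = 0.468 + 0.75 = 1.218 m.
A = 1.68 × 1.5 = 2.52 m².
Resultant F = γ·h_c·A = 9.81 × 1.218 × 2.52 = 30.1104 kN.
I_c = b·h³/12 = 1.68 × 1.5³/12 = 0.4725 m⁴.
Centre of pressure: y_p = y_c + I_c/(y_c·A) = 1.218 + 0.4725/(1.218 × 2.52) = 1.218 + 0.153941 = 1.37194 m along the plane.
The resultant acts 0.75 + 0.153941 = 0.903941 m (along the plate) below the hinge at the top edge, so the moment about the hinge is M = F × 0.903941 = 30.1104 × 0.903941 = 27.218 kN·m.
A normal force at the bottom, 1.5 m from the hinge, must supply this moment: P = 27.218/1.5 = 18.1453 kN.

P ≈ 18 kN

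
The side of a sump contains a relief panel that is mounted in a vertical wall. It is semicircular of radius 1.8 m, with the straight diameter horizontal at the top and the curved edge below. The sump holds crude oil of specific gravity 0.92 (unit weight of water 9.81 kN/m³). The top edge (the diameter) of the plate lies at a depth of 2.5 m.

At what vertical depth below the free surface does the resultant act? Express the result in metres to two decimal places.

γ = 0.92 × 9.81 = 9.0252 kN/m³.
The centroid of a semicircle lies 4r/(3π) = 0.763944 m from the diameter, here below the top edge, so the centroid depth is h_c = 2.5 + 0.763944 = 3.26394 m.
A = πr²/2 = π × 1.8²/2 = 5.08938 m².
Resultant F = γ·h_c·A = 9.0252 × 3.26394 × 5.08938 = 149.921 kN.
I_c = (π/8 − 8/(9π))·r⁴ = 0.109757 × 1.8⁴ = 1.15219 m⁴.
Centre of pressure: y_p = y_c + I_c/(y_c·A) = 3.26394 + 1.15219/(3.26394 × 5.08938) = 3.26394 + 0.0693613 = 3.3333 m along the plane.

h_p = 3.33 m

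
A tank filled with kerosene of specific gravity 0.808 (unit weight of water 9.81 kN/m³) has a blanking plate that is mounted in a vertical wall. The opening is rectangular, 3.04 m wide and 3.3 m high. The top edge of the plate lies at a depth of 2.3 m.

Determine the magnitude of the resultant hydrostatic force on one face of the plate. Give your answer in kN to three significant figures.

γ = 0.808 × 9.81 = 7.92648 kN/m³.
The centroid lies 3.3/2 = 1.65 m below the top edge, so the centroid depth is h_c = 2.3 + 1.65 = 3.95 m.
A = 3.04 × 3.3 = 10.032 m².
Resultant F = γ·h_c·A = 7.92648 × 3.95 × 10.032 = 314.098 kN.

F ≈ 314 kN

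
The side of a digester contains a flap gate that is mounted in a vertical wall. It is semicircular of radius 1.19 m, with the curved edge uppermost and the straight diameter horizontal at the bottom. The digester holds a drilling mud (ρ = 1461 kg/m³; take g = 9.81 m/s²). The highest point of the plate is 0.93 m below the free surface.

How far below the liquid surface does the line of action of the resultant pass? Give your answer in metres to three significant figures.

h_p = 1.68 m

γ = ρg = 1461 × 9.81 / 1000 = 14.33241 kN/m³.
The centroid lies 4r/(3π) = 0.505052 m above the diameter, so r − 4r/(3π) = 1.19 − 0.505052 = 0.684948 m below the topmost point, so the centroid depth is h_c = 0.93 + 0.684948 = 1.61495 m.
A = πr²/2 = π × 1.19²/2 = 2.2244 m².
Resultant F = γ·h_c·A = 14.33241 × 1.61495 × 2.2244 = 51.4862 kN.
I_c = (π/8 − 8/(9π))·r⁴ = 0.109757 × 1.19⁴ = 0.2201 m⁴.
Centre of pressure: y_p = y_c + I_c/(y_c·A) = 1.61495 + 0.2201/(1.61495 × 2.2244) = 1.61495 + 0.06127 = 1.67622 m along the plane.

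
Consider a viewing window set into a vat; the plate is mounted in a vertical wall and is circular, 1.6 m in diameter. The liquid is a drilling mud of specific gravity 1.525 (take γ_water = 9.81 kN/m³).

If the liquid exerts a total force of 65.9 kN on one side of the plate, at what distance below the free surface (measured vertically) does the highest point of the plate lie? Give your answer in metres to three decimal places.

d_top ≈ 1.391 m

γ = 1.525 × 9.81 = 14.96025 kN/m³.
A = π(0.8)² = 2.01062 m².
From F = γ·h_c·A, the centroid depth is h_c = 65.9/(14.96025 × 2.01062) = 2.19087 m.
The centroid is at the centre, 0.8 m below the top of the plate, so the highest point sits at h_top = 2.19087 − 0.8 = 1.39087 m below the surface.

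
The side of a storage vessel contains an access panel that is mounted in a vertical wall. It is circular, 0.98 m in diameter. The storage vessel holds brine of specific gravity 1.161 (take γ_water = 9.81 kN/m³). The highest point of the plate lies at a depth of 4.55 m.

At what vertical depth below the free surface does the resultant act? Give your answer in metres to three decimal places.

h_p = 5.052 m

γ = 1.161 × 9.81 = 11.38941 kN/m³.
The centroid is at the centre, 0.49 m below the top of the plate, so the centroid depth is h_c = 4.55 + 0.49 = 5.04 m.
A = π(0.49)² = 0.754296 m².
Resultant F = γ·h_c·A = 11.38941 × 5.04 × 0.754296 = 43.2986 kN.
I_c = πr⁴/4 = π × 0.49⁴/4 = 0.0452766 m⁴.
Centre of pressure: y_p = y_c + I_c/(y_c·A) = 5.04 + 0.0452766/(5.04 × 0.754296) = 5.04 + 0.0119097 = 5.05191 m along the plane.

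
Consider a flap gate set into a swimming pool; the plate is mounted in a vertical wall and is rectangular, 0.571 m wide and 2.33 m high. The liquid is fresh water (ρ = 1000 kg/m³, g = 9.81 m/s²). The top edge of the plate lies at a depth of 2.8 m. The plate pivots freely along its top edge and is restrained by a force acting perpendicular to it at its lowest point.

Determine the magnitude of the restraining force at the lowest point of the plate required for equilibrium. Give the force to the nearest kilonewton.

γ = ρg = 1000 × 9.81 = 9810 N/m³ = 9.81 kN/m³.
The centroid lies 2.33/2 = 1.165 m below the top edge, so the centroid depth is h_c = 2.8 + 1.165 = 3.965 m.
A = 0.571 × 2.33 = 1.33043 m².
Resultant F = γ·h_c·A = 9.81 × 3.965 × 1.33043 = 51.7493 kN.
I_c = b·h³/12 = 0.571 × 2.33³/12 = 0.601898 m⁴.
Centre of pressure: y_p = y_c + I_c/(y_c·A) = 3.965 + 0.601898/(3.965 × 1.33043) = 3.965 + 0.114101 = 4.0791 m along the plane.
The resultant acts 1.165 + 0.114101 = 1.2791 m (along the plate) below the hinge at the top edge, so the moment about the hinge is M = F × 1.2791 = 51.7493 × 1.2791 = 66.1925 kN·m.
A normal force at the bottom, 2.33 m from the hinge, must supply this moment: P = 66.1925/2.33 = 28.4088 kN.

P ≈ 28 kN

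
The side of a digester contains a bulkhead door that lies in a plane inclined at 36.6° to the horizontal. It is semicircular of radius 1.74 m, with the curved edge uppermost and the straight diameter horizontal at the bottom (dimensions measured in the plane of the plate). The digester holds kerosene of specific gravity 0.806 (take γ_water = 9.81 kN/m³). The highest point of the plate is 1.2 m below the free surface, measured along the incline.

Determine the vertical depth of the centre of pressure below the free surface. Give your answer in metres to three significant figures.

γ = 0.806 × 9.81 = 7.90686 kN/m³.
Let θ = 36.6° be the plate's angle to the horizontal; measure y along the incline from where the plane meets the free surface. Vertical depth h = y·sinθ with sinθ = 0.596225.
The centroid lies 4r/(3π) = 0.738479 m above the diameter, so r − 4r/(3π) = 1.74 − 0.738479 = 1.00152 m below the topmost point, so y_c = 1.2 + 1.00152 = 2.20152 m and h_c = 2.20152 × 0.596225 = 1.3126 m.
A = πr²/2 = π × 1.74²/2 = 4.75574 m².
Resultant F = γ·h_c·A = 7.90686 × 1.3126 × 4.75574 = 49.3577 kN.
I_c = (π/8 − 8/(9π))·r⁴ = 0.109757 × 1.74⁴ = 1.00607 m⁴.
Centre of pressure: y_p = y_c + I_c/(y_c·A) = 2.20152 + 1.00607/(2.20152 × 4.75574) = 2.20152 + 0.0960921 = 2.29761 m along the plane.
Vertically, h_p = y_p·sinθ = 2.29761 × 0.596225 = 1.36989 m.

h_p = 1.37 m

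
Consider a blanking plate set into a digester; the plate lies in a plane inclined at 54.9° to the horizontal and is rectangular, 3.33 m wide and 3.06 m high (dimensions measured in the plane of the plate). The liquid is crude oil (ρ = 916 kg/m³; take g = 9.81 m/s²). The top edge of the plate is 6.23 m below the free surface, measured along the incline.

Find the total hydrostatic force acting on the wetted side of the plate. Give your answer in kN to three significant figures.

γ = ρg = 916 × 9.81 / 1000 = 8.98596 kN/m³.
Let θ = 54.9° be the plate's angle to the horizontal; measure y along the incline from where the plane meets the free surface. Vertical depth h = y·sinθ with sinθ = 0.818150.
The centroid lies 3.06/2 = 1.53 m below the top edge, so y_c = 6.23 + 1.53 = 7.76 m and h_c = 7.76 × 0.818150 = 6.34884 m.
A = 3.33 × 3.06 = 10.1898 m².
Resultant F = γ·h_c·A = 8.98596 × 6.34884 × 10.1898 = 581.332 kN.

F ≈ 581 kN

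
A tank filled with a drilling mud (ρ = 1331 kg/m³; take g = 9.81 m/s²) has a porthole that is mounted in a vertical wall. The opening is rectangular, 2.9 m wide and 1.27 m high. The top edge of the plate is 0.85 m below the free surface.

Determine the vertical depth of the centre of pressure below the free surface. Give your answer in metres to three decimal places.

γ = ρg = 1331 × 9.81 / 1000 = 13.05711 kN/m³.
The centroid lies 1.27/2 = 0.635 m below the top edge, so the centroid depth is h_c = 0.85 + 0.635 = 1.485 m.
A = 2.9 × 1.27 = 3.683 m².
Resultant F = γ·h_c·A = 13.05711 × 1.485 × 3.683 = 71.4127 kN.
I_c = b·h³/12 = 2.9 × 1.27³/12 = 0.495026 m⁴.
Centre of pressure: y_p = y_c + I_c/(y_c·A) = 1.485 + 0.495026/(1.485 × 3.683) = 1.485 + 0.0905107 = 1.57551 m along the plane.

h_p = 1.576 m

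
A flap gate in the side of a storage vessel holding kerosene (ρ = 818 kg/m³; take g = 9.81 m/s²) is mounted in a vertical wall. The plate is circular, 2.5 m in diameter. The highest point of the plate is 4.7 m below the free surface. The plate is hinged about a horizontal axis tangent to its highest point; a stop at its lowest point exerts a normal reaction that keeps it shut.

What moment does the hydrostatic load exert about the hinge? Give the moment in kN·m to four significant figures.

M ≈ 308.4 kN·m

γ = ρg = 818 × 9.81 / 1000 = 8.02458 kN/m³.
The centroid is at the centre, 1.25 m below the top of the plate, so the centroid depth is h_c = 4.7 + 1.25 = 5.95 m.
A = π(1.25)² = 4.90874 m².
Resultant F = γ·h_c·A = 8.02458 × 5.95 × 4.90874 = 234.374 kN.
I_c = πr⁴/4 = π × 1.25⁴/4 = 1.91748 m⁴.
Centre of pressure: y_p = y_c + I_c/(y_c·A) = 5.95 + 1.91748/(5.95 × 4.90874) = 5.95 + 0.0656514 = 6.01565 m along the plane.
The resultant acts 1.25 + 0.0656514 = 1.31565 m (along the plate) below the hinge at the top edge, so the moment about the hinge is M = F × 1.31565 = 234.374 × 1.31565 = 308.354 kN·m.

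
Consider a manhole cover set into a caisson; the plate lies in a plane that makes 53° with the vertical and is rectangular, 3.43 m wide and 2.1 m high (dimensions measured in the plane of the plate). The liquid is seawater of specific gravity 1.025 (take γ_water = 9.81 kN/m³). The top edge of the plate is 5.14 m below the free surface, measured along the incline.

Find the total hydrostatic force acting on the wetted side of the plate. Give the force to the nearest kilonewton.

γ = 1.025 × 9.81 = 10.05525 kN/m³.
The plate makes 53° with the vertical, i.e. θ = 90° − 53° = 37° to the horizontal. Measuring y along the incline from the free-surface line, vertical depth h = y·sinθ with sinθ = 0.601815.
The centroid lies 2.1/2 = 1.05 m below the top edge, so y_c = 5.14 + 1.05 = 6.19 m and h_c = 6.19 × 0.601815 = 3.72523 m.
A = 3.43 × 2.1 = 7.203 m².
Resultant F = γ·h_c·A = 10.05525 × 3.72523 × 7.203 = 269.811 kN.

F ≈ 270 kN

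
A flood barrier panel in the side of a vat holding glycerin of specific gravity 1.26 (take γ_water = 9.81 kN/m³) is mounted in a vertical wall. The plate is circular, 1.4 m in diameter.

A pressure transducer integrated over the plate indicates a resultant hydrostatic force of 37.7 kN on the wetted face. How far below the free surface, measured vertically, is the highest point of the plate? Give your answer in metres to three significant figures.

d_top ≈ 1.28 m

γ = 1.26 × 9.81 = 12.3606 kN/m³.
A = π(0.7)² = 1.53938 m².
From F = γ·h_c·A, the centroid depth is h_c = 37.7/(12.3606 × 1.53938) = 1.98133 m.
The centroid is at the centre, 0.7 m below the top of the plate, so the highest point sits at h_top = 1.98133 − 0.7 = 1.28133 m below the surface.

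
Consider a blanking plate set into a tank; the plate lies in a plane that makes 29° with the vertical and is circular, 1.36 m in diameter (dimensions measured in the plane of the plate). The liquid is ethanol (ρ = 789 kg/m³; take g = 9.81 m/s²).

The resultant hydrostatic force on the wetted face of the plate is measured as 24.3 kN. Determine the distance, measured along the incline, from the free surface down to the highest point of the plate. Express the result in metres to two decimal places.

y_top ≈ 1.79 m

γ = ρg = 789 × 9.81 / 1000 = 7.74009 kN/m³.
A = π(0.68)² = 1.45267 m².
From F = γ·h_c·A, the centroid depth is h_c = 24.3/(7.74009 × 1.45267) = 2.16119 m.
The plate makes 29° with the vertical, i.e. θ = 90° − 29° = 61° to the horizontal. Measuring y along the incline from the free-surface line, vertical depth h = y·sinθ with sinθ = 0.874620.
Along the incline, y_c = h_c/sinθ = 2.16119/0.874620 = 2.471 m.
The centroid is at the centre, 0.68 m below the top of the plate, so the highest point sits at y_top = 2.471 − 0.68 = 1.791 m along the incline.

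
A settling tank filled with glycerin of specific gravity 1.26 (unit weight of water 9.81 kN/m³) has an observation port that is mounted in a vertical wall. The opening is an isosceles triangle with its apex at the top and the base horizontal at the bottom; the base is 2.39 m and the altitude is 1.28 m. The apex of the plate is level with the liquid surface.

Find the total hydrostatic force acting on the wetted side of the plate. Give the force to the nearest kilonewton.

γ = 1.26 × 9.81 = 12.3606 kN/m³.
With the apex up, the centroid sits 2h/3 = 2 × 1.28/3 = 0.853333 m below the apex, so the centroid depth is h_c = 0.853333 m.
A = ½ × 2.39 × 1.28 = 1.5296 m².
Resultant F = γ·h_c·A = 12.3606 × 0.853333 × 1.5296 = 16.1338 kN.

F ≈ 16 kN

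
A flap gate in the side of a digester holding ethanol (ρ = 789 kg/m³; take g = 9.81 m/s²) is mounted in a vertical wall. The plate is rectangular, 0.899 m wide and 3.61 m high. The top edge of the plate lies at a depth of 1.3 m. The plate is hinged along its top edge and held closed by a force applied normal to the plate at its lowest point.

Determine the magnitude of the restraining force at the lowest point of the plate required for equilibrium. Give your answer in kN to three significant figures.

P ≈ 46.6 kN

γ = ρg = 789 × 9.81 / 1000 = 7.74009 kN/m³.
The centroid lies 3.61/2 = 1.805 m below the top edge, so the centroid depth is h_c = 1.3 + 1.805 = 3.105 m.
A = 0.899 × 3.61 = 3.24539 m².
Resultant F = γ·h_c·A = 7.74009 × 3.105 × 3.24539 = 77.9964 kN.
I_c = b·h³/12 = 0.899 × 3.61³/12 = 3.52452 m⁴.
Centre of pressure: y_p = y_c + I_c/(y_c·A) = 3.105 + 3.52452/(3.105 × 3.24539) = 3.105 + 0.349761 = 3.45476 m along the plane.
The resultant acts 1.805 + 0.349761 = 2.15476 m (along the plate) below the hinge at the top edge, so the moment about the hinge is M = F × 2.15476 = 77.9964 × 2.15476 = 168.064 kN·m.
A normal force at the bottom, 3.61 m from the hinge, must supply this moment: P = 168.064/3.61 = 46.5551 kN.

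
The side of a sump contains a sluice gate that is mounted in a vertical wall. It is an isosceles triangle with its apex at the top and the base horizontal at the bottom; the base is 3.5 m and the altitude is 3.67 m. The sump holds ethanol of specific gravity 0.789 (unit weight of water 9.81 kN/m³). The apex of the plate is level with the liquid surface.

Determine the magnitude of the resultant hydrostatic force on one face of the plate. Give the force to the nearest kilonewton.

γ = 0.789 × 9.81 = 7.74009 kN/m³.
With the apex up, the centroid sits 2h/3 = 2 × 3.67/3 = 2.44667 m below the apex, so the centroid depth is h_c = 2.44667 m.
A = ½ × 3.5 × 3.67 = 6.4225 m².
Resultant F = γ·h_c·A = 7.74009 × 2.44667 × 6.4225 = 121.626 kN.

F ≈ 122 kN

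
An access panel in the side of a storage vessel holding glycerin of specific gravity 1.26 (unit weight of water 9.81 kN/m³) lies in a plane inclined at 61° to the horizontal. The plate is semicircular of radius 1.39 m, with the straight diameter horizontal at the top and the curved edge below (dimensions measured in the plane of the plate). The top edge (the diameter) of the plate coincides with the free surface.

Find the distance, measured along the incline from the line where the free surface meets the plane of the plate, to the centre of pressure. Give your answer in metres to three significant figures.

y_p = 0.819 m

γ = 1.26 × 9.81 = 12.3606 kN/m³.
Let θ = 61° be the plate's angle to the horizontal; measure y along the incline from where the plane meets the free surface. Vertical depth h = y·sinθ with sinθ = 0.874620.
The centroid of a semicircle lies 4r/(3π) = 0.589934 m from the diameter, here below the top edge, so y_c = 0.589934 m and h_c = 0.589934 × 0.874620 = 0.515968 m.
A = πr²/2 = π × 1.39²/2 = 3.03494 m².
Resultant F = γ·h_c·A = 12.3606 × 0.515968 × 3.03494 = 19.3559 kN.
I_c = (π/8 − 8/(9π))·r⁴ = 0.109757 × 1.39⁴ = 0.409724 m⁴.
Centre of pressure: y_p = y_c + I_c/(y_c·A) = 0.589934 + 0.409724/(0.589934 × 3.03494) = 0.589934 + 0.228843 = 0.818777 m along the plane.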